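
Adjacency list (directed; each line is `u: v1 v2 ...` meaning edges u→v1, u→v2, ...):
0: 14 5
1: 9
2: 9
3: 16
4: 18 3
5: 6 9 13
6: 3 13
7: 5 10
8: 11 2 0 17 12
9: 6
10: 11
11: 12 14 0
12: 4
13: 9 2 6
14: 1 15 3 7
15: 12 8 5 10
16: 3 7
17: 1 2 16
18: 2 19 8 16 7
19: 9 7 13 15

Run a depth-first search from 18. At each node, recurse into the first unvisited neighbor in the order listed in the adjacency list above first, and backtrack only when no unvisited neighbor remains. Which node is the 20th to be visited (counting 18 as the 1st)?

19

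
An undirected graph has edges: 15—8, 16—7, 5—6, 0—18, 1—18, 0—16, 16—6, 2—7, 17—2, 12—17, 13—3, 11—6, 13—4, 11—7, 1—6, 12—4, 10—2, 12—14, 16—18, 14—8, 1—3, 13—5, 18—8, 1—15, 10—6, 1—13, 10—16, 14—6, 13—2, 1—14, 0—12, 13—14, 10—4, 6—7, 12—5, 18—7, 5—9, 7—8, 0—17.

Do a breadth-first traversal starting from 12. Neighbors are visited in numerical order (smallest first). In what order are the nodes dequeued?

12, 0, 4, 5, 14, 17, 16, 18, 10, 13, 6, 9, 1, 8, 2, 7, 3, 11, 15

Visit 12; enqueue 0, 4, 5, 14, 17 → queue [0, 4, 5, 14, 17]
Visit 0; enqueue 16, 18 → queue [4, 5, 14, 17, 16, 18]
Visit 4; enqueue 10, 13 → queue [5, 14, 17, 16, 18, 10, 13]
Visit 5; enqueue 6, 9 → queue [14, 17, 16, 18, 10, 13, 6, 9]
Visit 14; enqueue 1, 8 → queue [17, 16, 18, 10, 13, 6, 9, 1, 8]
Visit 17; enqueue 2 → queue [16, 18, 10, 13, 6, 9, 1, 8, 2]
Visit 16; enqueue 7 → queue [18, 10, 13, 6, 9, 1, 8, 2, 7]
Visit 18 → queue [10, 13, 6, 9, 1, 8, 2, 7]
Visit 10 → queue [13, 6, 9, 1, 8, 2, 7]
Visit 13; enqueue 3 → queue [6, 9, 1, 8, 2, 7, 3]
Visit 6; enqueue 11 → queue [9, 1, 8, 2, 7, 3, 11]
Visit 9 → queue [1, 8, 2, 7, 3, 11]
Visit 1; enqueue 15 → queue [8, 2, 7, 3, 11, 15]
Visit 8 → queue [2, 7, 3, 11, 15]
Visit 2 → queue [7, 3, 11, 15]
Visit 7 → queue [3, 11, 15]
Visit 3 → queue [11, 15]
Visit 11 → queue [15]
Visit 15 → queue []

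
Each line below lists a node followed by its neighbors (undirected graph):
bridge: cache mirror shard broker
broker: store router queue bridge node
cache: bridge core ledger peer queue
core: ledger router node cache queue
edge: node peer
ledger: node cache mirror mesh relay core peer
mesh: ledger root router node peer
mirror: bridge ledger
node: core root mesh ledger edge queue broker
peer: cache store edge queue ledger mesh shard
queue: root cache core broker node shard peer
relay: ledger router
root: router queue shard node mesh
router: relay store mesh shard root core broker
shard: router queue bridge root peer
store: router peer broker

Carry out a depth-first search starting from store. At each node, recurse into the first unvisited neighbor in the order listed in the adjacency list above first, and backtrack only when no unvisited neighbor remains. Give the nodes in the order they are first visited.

store -> router -> relay -> ledger -> node -> core -> cache -> bridge -> mirror -> shard -> queue -> root -> mesh -> peer -> edge -> broker

Visit store
store → router
router → relay
relay → ledger
ledger → node
node → core
core → cache
cache → bridge
bridge → mirror
bridge → shard
shard → queue
queue → root
root → mesh
mesh → peer
peer → edge
queue → broker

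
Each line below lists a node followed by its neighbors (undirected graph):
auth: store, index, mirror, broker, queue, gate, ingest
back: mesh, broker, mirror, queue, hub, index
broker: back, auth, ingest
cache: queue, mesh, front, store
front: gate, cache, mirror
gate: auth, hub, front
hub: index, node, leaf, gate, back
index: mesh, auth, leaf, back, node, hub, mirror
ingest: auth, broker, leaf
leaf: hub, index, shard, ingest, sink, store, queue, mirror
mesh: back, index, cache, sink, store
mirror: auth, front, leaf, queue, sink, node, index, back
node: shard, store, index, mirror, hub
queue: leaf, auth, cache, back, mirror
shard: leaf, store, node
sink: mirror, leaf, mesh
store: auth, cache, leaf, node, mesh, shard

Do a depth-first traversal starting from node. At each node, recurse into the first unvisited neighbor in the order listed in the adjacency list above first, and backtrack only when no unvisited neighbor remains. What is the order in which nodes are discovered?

node, shard, leaf, hub, index, mesh, back, broker, auth, store, cache, queue, mirror, front, gate, sink, ingest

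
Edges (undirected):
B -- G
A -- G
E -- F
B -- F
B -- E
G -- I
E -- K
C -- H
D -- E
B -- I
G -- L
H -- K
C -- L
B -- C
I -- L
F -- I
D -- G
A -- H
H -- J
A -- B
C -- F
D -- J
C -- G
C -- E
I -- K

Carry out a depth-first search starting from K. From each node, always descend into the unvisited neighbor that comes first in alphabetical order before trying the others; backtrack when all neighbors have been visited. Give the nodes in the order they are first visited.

K -> E -> B -> A -> G -> C -> F -> I -> L -> H -> J -> D

Visit K
K → E
E → B
B → A
A → G
G → C
C → F
F → I
I → L
C → H
H → J
J → D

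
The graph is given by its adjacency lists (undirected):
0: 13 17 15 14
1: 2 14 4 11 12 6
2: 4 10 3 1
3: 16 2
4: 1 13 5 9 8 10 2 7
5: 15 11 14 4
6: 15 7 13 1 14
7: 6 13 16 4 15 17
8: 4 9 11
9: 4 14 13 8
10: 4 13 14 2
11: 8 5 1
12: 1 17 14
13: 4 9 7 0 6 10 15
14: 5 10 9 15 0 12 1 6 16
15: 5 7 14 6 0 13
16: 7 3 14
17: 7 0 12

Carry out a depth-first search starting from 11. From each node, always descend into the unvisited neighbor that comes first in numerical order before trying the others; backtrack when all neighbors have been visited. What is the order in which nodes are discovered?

Visit 11
11 → 1
1 → 2
2 → 3
3 → 16
16 → 7
7 → 4
4 → 5
5 → 14
14 → 0
0 → 13
13 → 6
6 → 15
13 → 9
9 → 8
13 → 10
0 → 17
17 → 12

11, 1, 2, 3, 16, 7, 4, 5, 14, 0, 13, 6, 15, 9, 8, 10, 17, 12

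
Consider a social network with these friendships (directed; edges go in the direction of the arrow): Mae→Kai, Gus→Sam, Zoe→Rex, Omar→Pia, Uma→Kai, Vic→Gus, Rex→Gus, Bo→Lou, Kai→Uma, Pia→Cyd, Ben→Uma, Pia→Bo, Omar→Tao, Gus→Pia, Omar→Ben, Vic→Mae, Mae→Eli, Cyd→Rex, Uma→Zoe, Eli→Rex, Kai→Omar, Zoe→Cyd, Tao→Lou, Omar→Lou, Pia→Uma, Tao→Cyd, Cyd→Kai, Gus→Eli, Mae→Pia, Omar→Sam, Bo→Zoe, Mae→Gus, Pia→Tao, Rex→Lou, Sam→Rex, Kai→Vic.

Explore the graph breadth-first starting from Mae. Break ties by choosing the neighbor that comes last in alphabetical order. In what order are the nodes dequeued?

Visit Mae; enqueue Pia, Kai, Gus, Eli → queue [Pia, Kai, Gus, Eli]
Visit Pia; enqueue Uma, Tao, Cyd, Bo → queue [Kai, Gus, Eli, Uma, Tao, Cyd, Bo]
Visit Kai; enqueue Vic, Omar → queue [Gus, Eli, Uma, Tao, Cyd, Bo, Vic, Omar]
Visit Gus; enqueue Sam → queue [Eli, Uma, Tao, Cyd, Bo, Vic, Omar, Sam]
Visit Eli; enqueue Rex → queue [Uma, Tao, Cyd, Bo, Vic, Omar, Sam, Rex]
Visit Uma; enqueue Zoe → queue [Tao, Cyd, Bo, Vic, Omar, Sam, Rex, Zoe]
Visit Tao; enqueue Lou → queue [Cyd, Bo, Vic, Omar, Sam, Rex, Zoe, Lou]
Visit Cyd → queue [Bo, Vic, Omar, Sam, Rex, Zoe, Lou]
Visit Bo → queue [Vic, Omar, Sam, Rex, Zoe, Lou]
Visit Vic → queue [Omar, Sam, Rex, Zoe, Lou]
Visit Omar; enqueue Ben → queue [Sam, Rex, Zoe, Lou, Ben]
Visit Sam → queue [Rex, Zoe, Lou, Ben]
Visit Rex → queue [Zoe, Lou, Ben]
Visit Zoe → queue [Lou, Ben]
Visit Lou → queue [Ben]
Visit Ben → queue []

Mae → Pia → Kai → Gus → Eli → Uma → Tao → Cyd → Bo → Vic → Omar → Sam → Rex → Zoe → Lou → Ben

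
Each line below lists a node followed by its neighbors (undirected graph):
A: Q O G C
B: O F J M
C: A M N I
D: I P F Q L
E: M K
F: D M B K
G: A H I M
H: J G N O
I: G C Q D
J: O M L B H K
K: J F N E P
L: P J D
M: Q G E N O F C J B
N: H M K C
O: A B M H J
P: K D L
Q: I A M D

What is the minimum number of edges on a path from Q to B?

2

Level 0: Q
Level 1: A, D, I, M
Level 2: B, C, E, F, G, J, L, N, O, P
Level 3: H, K
B first appears at level 2.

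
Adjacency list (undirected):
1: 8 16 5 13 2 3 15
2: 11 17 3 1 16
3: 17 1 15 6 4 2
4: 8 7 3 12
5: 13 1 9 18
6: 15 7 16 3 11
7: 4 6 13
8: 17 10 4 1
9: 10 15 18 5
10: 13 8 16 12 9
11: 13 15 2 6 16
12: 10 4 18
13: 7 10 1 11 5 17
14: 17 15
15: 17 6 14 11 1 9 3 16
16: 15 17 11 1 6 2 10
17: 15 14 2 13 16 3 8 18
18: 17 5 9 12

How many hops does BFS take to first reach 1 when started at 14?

2

Level 0: 14
Level 1: 15, 17
Level 2: 1, 2, 3, 6, 8, 9, 11, 13, 16, 18
Level 3: 4, 5, 7, 10, 12
1 first appears at level 2.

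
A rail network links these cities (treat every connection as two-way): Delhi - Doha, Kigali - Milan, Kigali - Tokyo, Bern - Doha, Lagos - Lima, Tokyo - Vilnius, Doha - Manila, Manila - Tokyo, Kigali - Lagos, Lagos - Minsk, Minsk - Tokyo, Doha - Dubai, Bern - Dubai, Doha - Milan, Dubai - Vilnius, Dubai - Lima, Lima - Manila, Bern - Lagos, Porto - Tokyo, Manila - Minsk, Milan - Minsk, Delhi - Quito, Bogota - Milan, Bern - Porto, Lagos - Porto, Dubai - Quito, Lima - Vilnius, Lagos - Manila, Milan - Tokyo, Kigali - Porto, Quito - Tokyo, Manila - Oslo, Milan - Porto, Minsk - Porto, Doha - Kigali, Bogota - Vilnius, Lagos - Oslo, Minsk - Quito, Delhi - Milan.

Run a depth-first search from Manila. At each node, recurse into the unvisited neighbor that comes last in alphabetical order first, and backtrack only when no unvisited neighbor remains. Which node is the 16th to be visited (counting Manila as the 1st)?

Oslo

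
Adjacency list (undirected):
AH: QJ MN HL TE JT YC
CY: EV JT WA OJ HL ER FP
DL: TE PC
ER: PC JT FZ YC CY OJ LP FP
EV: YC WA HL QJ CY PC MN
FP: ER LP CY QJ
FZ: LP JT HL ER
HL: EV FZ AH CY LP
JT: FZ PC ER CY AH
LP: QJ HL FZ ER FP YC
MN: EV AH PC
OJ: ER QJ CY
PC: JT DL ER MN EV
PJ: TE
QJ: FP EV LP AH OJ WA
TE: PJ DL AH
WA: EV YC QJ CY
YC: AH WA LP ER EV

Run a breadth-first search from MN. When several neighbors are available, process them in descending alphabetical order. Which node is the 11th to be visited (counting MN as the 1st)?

HL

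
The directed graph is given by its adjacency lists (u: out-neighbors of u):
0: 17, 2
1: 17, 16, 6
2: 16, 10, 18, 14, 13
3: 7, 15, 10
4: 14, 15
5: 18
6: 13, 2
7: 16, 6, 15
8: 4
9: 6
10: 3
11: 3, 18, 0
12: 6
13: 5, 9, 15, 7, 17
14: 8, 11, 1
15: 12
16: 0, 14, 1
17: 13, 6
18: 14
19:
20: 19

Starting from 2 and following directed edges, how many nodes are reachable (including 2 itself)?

19

BFS from 2 visits: 2, 16, 10, 18, 14, 13, 0, 1, 3, 8, 11, 5, 9, 15, 7, 17, 6, 4, 12
Reachable nodes: 19 of 21 total.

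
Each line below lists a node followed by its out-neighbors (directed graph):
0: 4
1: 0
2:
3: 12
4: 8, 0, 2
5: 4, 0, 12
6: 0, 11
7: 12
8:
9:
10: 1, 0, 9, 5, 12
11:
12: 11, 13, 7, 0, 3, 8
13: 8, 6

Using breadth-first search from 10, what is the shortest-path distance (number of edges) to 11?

Level 0: 10
Level 1: 0, 1, 5, 9, 12
Level 2: 3, 4, 7, 8, 11, 13
Level 3: 2, 6
11 first appears at level 2.

2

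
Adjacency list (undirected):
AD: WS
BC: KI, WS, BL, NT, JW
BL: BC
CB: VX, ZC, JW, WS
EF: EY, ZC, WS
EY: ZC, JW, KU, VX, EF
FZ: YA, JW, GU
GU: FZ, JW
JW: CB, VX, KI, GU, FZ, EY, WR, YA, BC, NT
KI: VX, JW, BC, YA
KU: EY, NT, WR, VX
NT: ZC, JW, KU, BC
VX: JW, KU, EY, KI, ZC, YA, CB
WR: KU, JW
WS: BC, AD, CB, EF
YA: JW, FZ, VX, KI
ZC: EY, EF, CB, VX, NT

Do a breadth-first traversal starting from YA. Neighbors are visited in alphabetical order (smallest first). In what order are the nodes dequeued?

YA -> FZ -> JW -> KI -> VX -> GU -> BC -> CB -> EY -> NT -> WR -> KU -> ZC -> BL -> WS -> EF -> AD

Visit YA; enqueue FZ, JW, KI, VX → queue [FZ, JW, KI, VX]
Visit FZ; enqueue GU → queue [JW, KI, VX, GU]
Visit JW; enqueue BC, CB, EY, NT, WR → queue [KI, VX, GU, BC, CB, EY, NT, WR]
Visit KI → queue [VX, GU, BC, CB, EY, NT, WR]
Visit VX; enqueue KU, ZC → queue [GU, BC, CB, EY, NT, WR, KU, ZC]
Visit GU → queue [BC, CB, EY, NT, WR, KU, ZC]
Visit BC; enqueue BL, WS → queue [CB, EY, NT, WR, KU, ZC, BL, WS]
Visit CB → queue [EY, NT, WR, KU, ZC, BL, WS]
Visit EY; enqueue EF → queue [NT, WR, KU, ZC, BL, WS, EF]
Visit NT → queue [WR, KU, ZC, BL, WS, EF]
Visit WR → queue [KU, ZC, BL, WS, EF]
Visit KU → queue [ZC, BL, WS, EF]
Visit ZC → queue [BL, WS, EF]
Visit BL → queue [WS, EF]
Visit WS; enqueue AD → queue [EF, AD]
Visit EF → queue [AD]
Visit AD → queue []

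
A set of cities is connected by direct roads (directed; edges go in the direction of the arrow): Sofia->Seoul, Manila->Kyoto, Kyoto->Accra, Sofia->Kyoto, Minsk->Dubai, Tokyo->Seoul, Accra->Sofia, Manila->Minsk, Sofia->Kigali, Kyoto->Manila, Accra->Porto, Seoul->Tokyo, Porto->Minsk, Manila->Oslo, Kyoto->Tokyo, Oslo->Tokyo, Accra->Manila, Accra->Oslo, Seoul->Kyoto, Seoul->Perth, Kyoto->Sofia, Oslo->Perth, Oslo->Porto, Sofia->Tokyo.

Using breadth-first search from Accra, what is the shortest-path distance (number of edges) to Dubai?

3

Level 0: Accra
Level 1: Manila, Oslo, Porto, Sofia
Level 2: Kigali, Kyoto, Minsk, Perth, Seoul, Tokyo
Level 3: Dubai
Dubai first appears at level 3.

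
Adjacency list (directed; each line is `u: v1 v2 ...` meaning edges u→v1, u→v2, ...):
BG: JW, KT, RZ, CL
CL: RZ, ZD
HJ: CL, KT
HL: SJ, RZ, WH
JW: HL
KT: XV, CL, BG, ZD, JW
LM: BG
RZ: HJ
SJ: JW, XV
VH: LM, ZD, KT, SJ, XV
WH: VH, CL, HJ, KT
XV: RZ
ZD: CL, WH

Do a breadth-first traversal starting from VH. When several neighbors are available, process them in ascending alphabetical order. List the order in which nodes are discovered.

Visit VH; enqueue KT, LM, SJ, XV, ZD → queue [KT, LM, SJ, XV, ZD]
Visit KT; enqueue BG, CL, JW → queue [LM, SJ, XV, ZD, BG, CL, JW]
Visit LM → queue [SJ, XV, ZD, BG, CL, JW]
Visit SJ → queue [XV, ZD, BG, CL, JW]
Visit XV; enqueue RZ → queue [ZD, BG, CL, JW, RZ]
Visit ZD; enqueue WH → queue [BG, CL, JW, RZ, WH]
Visit BG → queue [CL, JW, RZ, WH]
Visit CL → queue [JW, RZ, WH]
Visit JW; enqueue HL → queue [RZ, WH, HL]
Visit RZ; enqueue HJ → queue [WH, HL, HJ]
Visit WH → queue [HL, HJ]
Visit HL → queue [HJ]
Visit HJ → queue []

VH, KT, LM, SJ, XV, ZD, BG, CL, JW, RZ, WH, HL, HJ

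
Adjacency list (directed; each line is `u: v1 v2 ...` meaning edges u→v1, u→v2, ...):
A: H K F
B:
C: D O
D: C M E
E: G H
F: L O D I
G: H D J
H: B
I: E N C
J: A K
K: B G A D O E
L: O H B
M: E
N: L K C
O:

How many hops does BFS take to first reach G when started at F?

3

Level 0: F
Level 1: D, I, L, O
Level 2: B, C, E, H, M, N
Level 3: G, K
Level 4: A, J
G first appears at level 3.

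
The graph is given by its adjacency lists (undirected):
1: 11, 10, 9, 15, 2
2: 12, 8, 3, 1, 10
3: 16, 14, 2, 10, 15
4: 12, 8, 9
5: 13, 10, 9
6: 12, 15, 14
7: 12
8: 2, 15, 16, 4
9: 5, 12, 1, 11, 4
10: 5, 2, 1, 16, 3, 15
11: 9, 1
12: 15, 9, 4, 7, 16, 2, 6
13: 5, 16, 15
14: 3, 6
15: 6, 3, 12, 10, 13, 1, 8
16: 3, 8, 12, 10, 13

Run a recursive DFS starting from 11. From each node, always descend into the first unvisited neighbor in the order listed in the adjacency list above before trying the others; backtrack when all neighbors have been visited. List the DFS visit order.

11 → 9 → 5 → 13 → 16 → 3 → 14 → 6 → 12 → 15 → 10 → 2 → 8 → 4 → 1 → 7

Visit 11
11 → 9
9 → 5
5 → 13
13 → 16
16 → 3
3 → 14
14 → 6
6 → 12
12 → 15
15 → 10
10 → 2
2 → 8
8 → 4
2 → 1
12 → 7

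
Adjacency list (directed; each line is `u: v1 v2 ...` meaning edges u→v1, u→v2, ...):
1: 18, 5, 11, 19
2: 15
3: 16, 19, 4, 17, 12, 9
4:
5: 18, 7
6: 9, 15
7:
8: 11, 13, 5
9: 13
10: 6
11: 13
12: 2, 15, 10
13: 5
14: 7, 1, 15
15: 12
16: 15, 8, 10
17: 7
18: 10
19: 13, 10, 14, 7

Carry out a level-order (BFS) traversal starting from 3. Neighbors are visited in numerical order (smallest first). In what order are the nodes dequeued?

Visit 3; enqueue 4, 9, 12, 16, 17, 19 → queue [4, 9, 12, 16, 17, 19]
Visit 4 → queue [9, 12, 16, 17, 19]
Visit 9; enqueue 13 → queue [12, 16, 17, 19, 13]
Visit 12; enqueue 2, 10, 15 → queue [16, 17, 19, 13, 2, 10, 15]
Visit 16; enqueue 8 → queue [17, 19, 13, 2, 10, 15, 8]
Visit 17; enqueue 7 → queue [19, 13, 2, 10, 15, 8, 7]
Visit 19; enqueue 14 → queue [13, 2, 10, 15, 8, 7, 14]
Visit 13; enqueue 5 → queue [2, 10, 15, 8, 7, 14, 5]
Visit 2 → queue [10, 15, 8, 7, 14, 5]
Visit 10; enqueue 6 → queue [15, 8, 7, 14, 5, 6]
Visit 15 → queue [8, 7, 14, 5, 6]
Visit 8; enqueue 11 → queue [7, 14, 5, 6, 11]
Visit 7 → queue [14, 5, 6, 11]
Visit 14; enqueue 1 → queue [5, 6, 11, 1]
Visit 5; enqueue 18 → queue [6, 11, 1, 18]
Visit 6 → queue [11, 1, 18]
Visit 11 → queue [1, 18]
Visit 1 → queue [18]
Visit 18 → queue []

3, 4, 9, 12, 16, 17, 19, 13, 2, 10, 15, 8, 7, 14, 5, 6, 11, 1, 18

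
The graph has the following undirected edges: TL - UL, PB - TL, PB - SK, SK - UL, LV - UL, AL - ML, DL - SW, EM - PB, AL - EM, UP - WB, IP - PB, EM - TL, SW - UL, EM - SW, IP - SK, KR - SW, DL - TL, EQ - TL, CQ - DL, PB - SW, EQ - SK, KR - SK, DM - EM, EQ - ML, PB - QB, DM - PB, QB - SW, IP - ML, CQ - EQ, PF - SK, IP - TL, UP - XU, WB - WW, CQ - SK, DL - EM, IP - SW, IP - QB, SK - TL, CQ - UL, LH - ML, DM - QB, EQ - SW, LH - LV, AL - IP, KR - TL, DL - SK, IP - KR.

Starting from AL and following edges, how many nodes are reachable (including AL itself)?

18

BFS from AL visits: AL, EM, IP, ML, DL, DM, PB, SW, TL, KR, QB, SK, EQ, LH, CQ, UL, PF, LV
Reachable nodes: 18 of 22 total.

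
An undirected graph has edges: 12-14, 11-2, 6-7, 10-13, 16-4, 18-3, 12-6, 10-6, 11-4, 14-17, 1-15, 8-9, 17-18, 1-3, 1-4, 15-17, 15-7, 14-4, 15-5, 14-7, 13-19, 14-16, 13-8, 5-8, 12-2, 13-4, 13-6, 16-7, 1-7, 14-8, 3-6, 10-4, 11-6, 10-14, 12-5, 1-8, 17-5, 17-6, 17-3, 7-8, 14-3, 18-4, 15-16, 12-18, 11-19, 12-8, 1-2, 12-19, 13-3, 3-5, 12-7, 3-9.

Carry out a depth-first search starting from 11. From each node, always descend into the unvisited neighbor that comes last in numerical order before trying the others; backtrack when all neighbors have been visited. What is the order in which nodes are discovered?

11 19 13 10 14 17 18 12 8 9 3 6 7 16 15 5 1 4 2

Visit 11
11 → 19
19 → 13
13 → 10
10 → 14
14 → 17
17 → 18
18 → 12
12 → 8
8 → 9
9 → 3
3 → 6
6 → 7
7 → 16
16 → 15
15 → 5
15 → 1
1 → 4
1 → 2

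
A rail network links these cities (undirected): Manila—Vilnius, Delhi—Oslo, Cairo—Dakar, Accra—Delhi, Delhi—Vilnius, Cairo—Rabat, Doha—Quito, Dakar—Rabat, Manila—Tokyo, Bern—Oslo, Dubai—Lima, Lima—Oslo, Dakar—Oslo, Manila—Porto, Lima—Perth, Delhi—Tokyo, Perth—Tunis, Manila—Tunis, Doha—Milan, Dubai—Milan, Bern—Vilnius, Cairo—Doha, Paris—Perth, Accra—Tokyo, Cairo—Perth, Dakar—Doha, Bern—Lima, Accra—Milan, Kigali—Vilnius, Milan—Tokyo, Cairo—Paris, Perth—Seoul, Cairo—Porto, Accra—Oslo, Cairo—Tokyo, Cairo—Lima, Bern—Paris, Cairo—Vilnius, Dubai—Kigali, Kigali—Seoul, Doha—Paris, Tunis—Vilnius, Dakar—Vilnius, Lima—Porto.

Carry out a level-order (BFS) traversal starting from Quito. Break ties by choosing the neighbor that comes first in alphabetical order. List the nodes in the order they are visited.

Quito → Doha → Cairo → Dakar → Milan → Paris → Lima → Perth → Porto → Rabat → Tokyo → Vilnius → Oslo → Accra → Dubai → Bern → Seoul → Tunis → Manila → Delhi → Kigali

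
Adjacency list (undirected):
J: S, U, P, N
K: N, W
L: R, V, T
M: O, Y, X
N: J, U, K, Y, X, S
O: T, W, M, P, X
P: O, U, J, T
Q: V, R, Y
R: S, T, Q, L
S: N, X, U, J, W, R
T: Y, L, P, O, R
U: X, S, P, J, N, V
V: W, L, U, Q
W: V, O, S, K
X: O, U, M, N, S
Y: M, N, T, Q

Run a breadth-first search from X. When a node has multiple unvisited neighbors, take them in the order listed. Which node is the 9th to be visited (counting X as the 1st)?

P

Visit X; enqueue O, U, M, N, S → queue [O, U, M, N, S]
Visit O; enqueue T, W, P → queue [U, M, N, S, T, W, P]
Visit U; enqueue J, V → queue [M, N, S, T, W, P, J, V]
Visit M; enqueue Y → queue [N, S, T, W, P, J, V, Y]
Visit N; enqueue K → queue [S, T, W, P, J, V, Y, K]
Visit S; enqueue R → queue [T, W, P, J, V, Y, K, R]
Visit T; enqueue L → queue [W, P, J, V, Y, K, R, L]
Visit W → queue [P, J, V, Y, K, R, L]
Visit P → queue [J, V, Y, K, R, L]
Visit J → queue [V, Y, K, R, L]
Visit V; enqueue Q → queue [Y, K, R, L, Q]
Visit Y → queue [K, R, L, Q]
Visit K → queue [R, L, Q]
Visit R → queue [L, Q]
Visit L → queue [Q]
Visit Q → queue []

Visit order: X, O, U, M, N, S, T, W, P, J, V, Y, K, R, L, Q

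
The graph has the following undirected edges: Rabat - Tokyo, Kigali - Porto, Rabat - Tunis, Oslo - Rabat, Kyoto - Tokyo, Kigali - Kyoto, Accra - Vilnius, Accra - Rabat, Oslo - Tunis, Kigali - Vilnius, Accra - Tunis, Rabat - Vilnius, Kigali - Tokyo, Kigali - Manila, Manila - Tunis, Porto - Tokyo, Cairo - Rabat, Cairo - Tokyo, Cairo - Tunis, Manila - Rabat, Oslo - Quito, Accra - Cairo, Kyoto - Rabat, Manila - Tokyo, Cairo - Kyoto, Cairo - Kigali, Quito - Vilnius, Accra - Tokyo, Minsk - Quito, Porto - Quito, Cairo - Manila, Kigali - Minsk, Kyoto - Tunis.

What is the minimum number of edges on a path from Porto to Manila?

Level 0: Porto
Level 1: Kigali, Quito, Tokyo
Level 2: Accra, Cairo, Kyoto, Manila, Minsk, Oslo, Rabat, Vilnius
Level 3: Tunis
Manila first appears at level 2.

2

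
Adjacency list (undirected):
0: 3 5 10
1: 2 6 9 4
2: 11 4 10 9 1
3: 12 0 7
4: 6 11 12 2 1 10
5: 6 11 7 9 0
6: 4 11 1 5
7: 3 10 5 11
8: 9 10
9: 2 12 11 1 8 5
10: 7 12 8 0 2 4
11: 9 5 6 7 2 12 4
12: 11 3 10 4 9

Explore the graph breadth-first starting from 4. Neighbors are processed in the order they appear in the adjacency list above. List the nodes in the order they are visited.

Visit 4; enqueue 6, 11, 12, 2, 1, 10 → queue [6, 11, 12, 2, 1, 10]
Visit 6; enqueue 5 → queue [11, 12, 2, 1, 10, 5]
Visit 11; enqueue 9, 7 → queue [12, 2, 1, 10, 5, 9, 7]
Visit 12; enqueue 3 → queue [2, 1, 10, 5, 9, 7, 3]
Visit 2 → queue [1, 10, 5, 9, 7, 3]
Visit 1 → queue [10, 5, 9, 7, 3]
Visit 10; enqueue 8, 0 → queue [5, 9, 7, 3, 8, 0]
Visit 5 → queue [9, 7, 3, 8, 0]
Visit 9 → queue [7, 3, 8, 0]
Visit 7 → queue [3, 8, 0]
Visit 3 → queue [8, 0]
Visit 8 → queue [0]
Visit 0 → queue []

4, 6, 11, 12, 2, 1, 10, 5, 9, 7, 3, 8, 0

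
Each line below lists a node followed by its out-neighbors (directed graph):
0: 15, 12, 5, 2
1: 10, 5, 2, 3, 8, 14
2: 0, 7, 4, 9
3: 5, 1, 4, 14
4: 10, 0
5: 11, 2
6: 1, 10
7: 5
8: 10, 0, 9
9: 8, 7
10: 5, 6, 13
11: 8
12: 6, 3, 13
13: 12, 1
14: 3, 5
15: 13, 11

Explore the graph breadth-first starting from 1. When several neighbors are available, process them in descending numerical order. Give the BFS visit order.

1, 14, 10, 8, 5, 3, 2, 13, 6, 9, 0, 11, 4, 7, 12, 15

Visit 1; enqueue 14, 10, 8, 5, 3, 2 → queue [14, 10, 8, 5, 3, 2]
Visit 14 → queue [10, 8, 5, 3, 2]
Visit 10; enqueue 13, 6 → queue [8, 5, 3, 2, 13, 6]
Visit 8; enqueue 9, 0 → queue [5, 3, 2, 13, 6, 9, 0]
Visit 5; enqueue 11 → queue [3, 2, 13, 6, 9, 0, 11]
Visit 3; enqueue 4 → queue [2, 13, 6, 9, 0, 11, 4]
Visit 2; enqueue 7 → queue [13, 6, 9, 0, 11, 4, 7]
Visit 13; enqueue 12 → queue [6, 9, 0, 11, 4, 7, 12]
Visit 6 → queue [9, 0, 11, 4, 7, 12]
Visit 9 → queue [0, 11, 4, 7, 12]
Visit 0; enqueue 15 → queue [11, 4, 7, 12, 15]
Visit 11 → queue [4, 7, 12, 15]
Visit 4 → queue [7, 12, 15]
Visit 7 → queue [12, 15]
Visit 12 → queue [15]
Visit 15 → queue []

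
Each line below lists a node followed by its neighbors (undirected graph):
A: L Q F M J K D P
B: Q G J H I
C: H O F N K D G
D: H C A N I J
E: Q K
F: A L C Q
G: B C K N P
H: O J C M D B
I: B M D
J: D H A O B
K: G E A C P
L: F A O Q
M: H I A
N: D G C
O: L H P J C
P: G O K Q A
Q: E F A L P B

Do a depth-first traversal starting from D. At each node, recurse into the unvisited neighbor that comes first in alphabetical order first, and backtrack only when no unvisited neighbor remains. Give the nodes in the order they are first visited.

D -> A -> F -> C -> G -> B -> H -> J -> O -> L -> Q -> E -> K -> P -> M -> I -> N

Visit D
D → A
A → F
F → C
C → G
G → B
B → H
H → J
J → O
O → L
L → Q
Q → E
E → K
K → P
H → M
M → I
G → N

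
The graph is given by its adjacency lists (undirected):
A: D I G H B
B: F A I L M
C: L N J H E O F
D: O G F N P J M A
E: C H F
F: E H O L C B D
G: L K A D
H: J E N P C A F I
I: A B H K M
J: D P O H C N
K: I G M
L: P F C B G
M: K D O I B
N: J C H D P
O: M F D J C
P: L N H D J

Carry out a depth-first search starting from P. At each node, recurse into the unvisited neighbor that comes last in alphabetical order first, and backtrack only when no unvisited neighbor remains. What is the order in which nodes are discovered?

P, N, J, O, M, K, I, H, F, L, G, D, A, B, C, E

Visit P
P → N
N → J
J → O
O → M
M → K
K → I
I → H
H → F
F → L
L → G
G → D
D → A
A → B
L → C
C → E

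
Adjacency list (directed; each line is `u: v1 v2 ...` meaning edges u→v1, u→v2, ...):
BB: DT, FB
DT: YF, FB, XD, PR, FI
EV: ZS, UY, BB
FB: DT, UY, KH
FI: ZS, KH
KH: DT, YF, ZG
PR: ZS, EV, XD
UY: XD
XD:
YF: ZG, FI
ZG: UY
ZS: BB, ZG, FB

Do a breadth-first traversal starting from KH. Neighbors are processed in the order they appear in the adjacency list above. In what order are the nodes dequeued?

KH → DT → YF → ZG → FB → XD → PR → FI → UY → ZS → EV → BB

Visit KH; enqueue DT, YF, ZG → queue [DT, YF, ZG]
Visit DT; enqueue FB, XD, PR, FI → queue [YF, ZG, FB, XD, PR, FI]
Visit YF → queue [ZG, FB, XD, PR, FI]
Visit ZG; enqueue UY → queue [FB, XD, PR, FI, UY]
Visit FB → queue [XD, PR, FI, UY]
Visit XD → queue [PR, FI, UY]
Visit PR; enqueue ZS, EV → queue [FI, UY, ZS, EV]
Visit FI → queue [UY, ZS, EV]
Visit UY → queue [ZS, EV]
Visit ZS; enqueue BB → queue [EV, BB]
Visit EV → queue [BB]
Visit BB → queue []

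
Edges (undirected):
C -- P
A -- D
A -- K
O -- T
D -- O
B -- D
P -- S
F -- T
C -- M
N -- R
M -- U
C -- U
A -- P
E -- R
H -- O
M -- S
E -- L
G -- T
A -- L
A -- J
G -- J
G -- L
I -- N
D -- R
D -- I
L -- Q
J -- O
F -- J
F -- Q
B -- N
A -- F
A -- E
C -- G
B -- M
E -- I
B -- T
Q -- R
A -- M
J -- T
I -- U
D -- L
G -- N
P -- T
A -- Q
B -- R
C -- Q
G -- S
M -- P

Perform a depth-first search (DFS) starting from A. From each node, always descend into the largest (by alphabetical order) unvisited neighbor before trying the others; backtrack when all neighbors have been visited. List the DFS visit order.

Visit A
A → Q
Q → R
R → N
N → I
I → U
U → M
M → S
S → P
P → T
T → O
O → J
J → G
G → L
L → E
L → D
D → B
G → C
J → F
O → H
A → K

A -> Q -> R -> N -> I -> U -> M -> S -> P -> T -> O -> J -> G -> L -> E -> D -> B -> C -> F -> H -> K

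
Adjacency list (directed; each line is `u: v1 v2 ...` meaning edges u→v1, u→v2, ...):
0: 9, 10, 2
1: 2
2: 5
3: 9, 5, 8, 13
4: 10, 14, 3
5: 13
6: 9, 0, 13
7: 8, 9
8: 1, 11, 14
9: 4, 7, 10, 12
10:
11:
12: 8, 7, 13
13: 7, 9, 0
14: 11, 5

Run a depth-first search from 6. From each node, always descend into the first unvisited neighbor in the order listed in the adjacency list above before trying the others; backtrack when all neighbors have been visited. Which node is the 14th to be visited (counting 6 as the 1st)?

Visit 6
6 → 9
9 → 4
4 → 10
4 → 14
14 → 11
14 → 5
5 → 13
13 → 7
7 → 8
8 → 1
1 → 2
13 → 0
4 → 3
9 → 12

Visit order: 6, 9, 4, 10, 14, 11, 5, 13, 7, 8, 1, 2, 0, 3, 12

3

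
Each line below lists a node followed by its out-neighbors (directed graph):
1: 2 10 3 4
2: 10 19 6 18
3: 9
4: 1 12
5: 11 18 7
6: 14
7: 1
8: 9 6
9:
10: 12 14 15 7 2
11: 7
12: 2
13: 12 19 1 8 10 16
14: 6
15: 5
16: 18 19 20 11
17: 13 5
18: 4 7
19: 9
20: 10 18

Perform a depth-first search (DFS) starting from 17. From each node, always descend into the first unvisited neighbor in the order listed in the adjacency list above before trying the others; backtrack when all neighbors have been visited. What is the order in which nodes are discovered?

Visit 17
17 → 13
13 → 12
12 → 2
2 → 10
10 → 14
14 → 6
10 → 15
15 → 5
5 → 11
11 → 7
7 → 1
1 → 3
3 → 9
1 → 4
5 → 18
2 → 19
13 → 8
13 → 16
16 → 20

17 13 12 2 10 14 6 15 5 11 7 1 3 9 4 18 19 8 16 20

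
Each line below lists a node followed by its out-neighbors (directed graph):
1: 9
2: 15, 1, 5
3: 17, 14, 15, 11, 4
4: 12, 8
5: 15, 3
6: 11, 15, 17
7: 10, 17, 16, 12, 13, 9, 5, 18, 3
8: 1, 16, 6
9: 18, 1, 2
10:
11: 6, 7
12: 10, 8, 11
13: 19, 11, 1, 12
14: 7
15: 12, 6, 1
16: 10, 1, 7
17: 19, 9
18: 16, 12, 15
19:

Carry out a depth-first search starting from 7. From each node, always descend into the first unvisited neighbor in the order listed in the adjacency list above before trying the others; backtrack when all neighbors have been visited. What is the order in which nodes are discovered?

7 10 17 19 9 18 16 1 12 8 6 11 15 2 5 3 14 4 13

Visit 7
7 → 10
7 → 17
17 → 19
17 → 9
9 → 18
18 → 16
16 → 1
18 → 12
12 → 8
8 → 6
6 → 11
6 → 15
9 → 2
2 → 5
5 → 3
3 → 14
3 → 4
7 → 13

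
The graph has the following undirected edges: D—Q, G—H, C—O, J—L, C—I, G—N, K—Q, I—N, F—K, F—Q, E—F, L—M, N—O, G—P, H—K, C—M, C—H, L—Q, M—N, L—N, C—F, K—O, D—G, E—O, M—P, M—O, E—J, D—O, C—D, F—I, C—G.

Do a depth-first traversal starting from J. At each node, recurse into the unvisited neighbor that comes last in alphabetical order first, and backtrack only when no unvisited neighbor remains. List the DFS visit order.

Visit J
J → L
L → Q
Q → K
K → O
O → N
N → M
M → P
P → G
G → H
H → C
C → I
I → F
F → E
C → D

J → L → Q → K → O → N → M → P → G → H → C → I → F → E → D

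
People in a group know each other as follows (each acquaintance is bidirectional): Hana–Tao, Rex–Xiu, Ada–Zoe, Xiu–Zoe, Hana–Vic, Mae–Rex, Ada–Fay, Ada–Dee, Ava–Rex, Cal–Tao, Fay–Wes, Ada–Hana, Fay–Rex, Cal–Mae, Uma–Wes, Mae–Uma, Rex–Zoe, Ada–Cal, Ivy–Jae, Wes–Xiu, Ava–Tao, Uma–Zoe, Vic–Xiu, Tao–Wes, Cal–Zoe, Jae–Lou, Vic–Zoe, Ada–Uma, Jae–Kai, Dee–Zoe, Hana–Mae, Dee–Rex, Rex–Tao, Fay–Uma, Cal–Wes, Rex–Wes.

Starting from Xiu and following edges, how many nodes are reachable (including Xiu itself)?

14

BFS from Xiu visits: Xiu, Zoe, Wes, Vic, Rex, Uma, Dee, Cal, Ada, Tao, Fay, Hana, Mae, Ava
Reachable nodes: 14 of 18 total.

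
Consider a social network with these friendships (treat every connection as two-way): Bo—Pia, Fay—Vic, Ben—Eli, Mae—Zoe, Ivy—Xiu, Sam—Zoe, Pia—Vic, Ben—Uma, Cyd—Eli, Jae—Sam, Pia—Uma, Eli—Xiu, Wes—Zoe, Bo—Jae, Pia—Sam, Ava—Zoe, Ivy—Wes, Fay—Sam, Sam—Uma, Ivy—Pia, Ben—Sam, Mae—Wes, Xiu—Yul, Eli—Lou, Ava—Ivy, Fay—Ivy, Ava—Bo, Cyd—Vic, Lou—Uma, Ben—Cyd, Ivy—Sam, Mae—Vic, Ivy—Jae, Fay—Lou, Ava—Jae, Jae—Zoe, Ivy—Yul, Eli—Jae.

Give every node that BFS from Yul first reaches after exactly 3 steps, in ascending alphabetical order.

Ben, Bo, Cyd, Lou, Mae, Uma, Vic, Zoe

Level 0: Yul
Level 1: Ivy, Xiu
Level 2: Ava, Eli, Fay, Jae, Pia, Sam, Wes
Level 3: Ben, Bo, Cyd, Lou, Mae, Uma, Vic, Zoe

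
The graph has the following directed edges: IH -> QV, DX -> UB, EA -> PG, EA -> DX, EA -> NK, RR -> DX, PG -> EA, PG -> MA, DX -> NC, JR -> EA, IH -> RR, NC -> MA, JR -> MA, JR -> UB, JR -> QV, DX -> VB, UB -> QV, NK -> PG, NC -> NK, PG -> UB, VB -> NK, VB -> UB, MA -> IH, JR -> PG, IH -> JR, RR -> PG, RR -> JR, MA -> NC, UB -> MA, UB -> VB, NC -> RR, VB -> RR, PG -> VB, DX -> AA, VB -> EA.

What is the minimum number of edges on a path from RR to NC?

Level 0: RR
Level 1: DX, JR, PG
Level 2: AA, EA, MA, NC, QV, UB, VB
Level 3: IH, NK
NC first appears at level 2.

2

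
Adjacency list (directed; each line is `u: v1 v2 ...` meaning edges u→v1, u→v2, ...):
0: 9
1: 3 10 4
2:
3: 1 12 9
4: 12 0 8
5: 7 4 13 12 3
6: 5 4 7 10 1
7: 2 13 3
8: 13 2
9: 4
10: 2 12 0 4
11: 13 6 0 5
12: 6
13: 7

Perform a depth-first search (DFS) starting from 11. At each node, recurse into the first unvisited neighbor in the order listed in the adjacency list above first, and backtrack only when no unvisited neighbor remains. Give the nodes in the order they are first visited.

11 -> 13 -> 7 -> 2 -> 3 -> 1 -> 10 -> 12 -> 6 -> 5 -> 4 -> 0 -> 9 -> 8

Visit 11
11 → 13
13 → 7
7 → 2
7 → 3
3 → 1
1 → 10
10 → 12
12 → 6
6 → 5
5 → 4
4 → 0
0 → 9
4 → 8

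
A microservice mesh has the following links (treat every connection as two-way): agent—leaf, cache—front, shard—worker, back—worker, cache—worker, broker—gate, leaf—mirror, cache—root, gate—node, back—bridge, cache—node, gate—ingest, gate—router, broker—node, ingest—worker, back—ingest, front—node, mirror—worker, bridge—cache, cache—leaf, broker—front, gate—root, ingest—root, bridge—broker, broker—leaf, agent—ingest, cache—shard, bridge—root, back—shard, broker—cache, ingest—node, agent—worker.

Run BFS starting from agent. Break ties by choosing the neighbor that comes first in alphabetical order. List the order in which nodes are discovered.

Visit agent; enqueue ingest, leaf, worker → queue [ingest, leaf, worker]
Visit ingest; enqueue back, gate, node, root → queue [leaf, worker, back, gate, node, root]
Visit leaf; enqueue broker, cache, mirror → queue [worker, back, gate, node, root, broker, cache, mirror]
Visit worker; enqueue shard → queue [back, gate, node, root, broker, cache, mirror, shard]
Visit back; enqueue bridge → queue [gate, node, root, broker, cache, mirror, shard, bridge]
Visit gate; enqueue router → queue [node, root, broker, cache, mirror, shard, bridge, router]
Visit node; enqueue front → queue [root, broker, cache, mirror, shard, bridge, router, front]
Visit root → queue [broker, cache, mirror, shard, bridge, router, front]
Visit broker → queue [cache, mirror, shard, bridge, router, front]
Visit cache → queue [mirror, shard, bridge, router, front]
Visit mirror → queue [shard, bridge, router, front]
Visit shard → queue [bridge, router, front]
Visit bridge → queue [router, front]
Visit router → queue [front]
Visit front → queue []

agent ingest leaf worker back gate node root broker cache mirror shard bridge router front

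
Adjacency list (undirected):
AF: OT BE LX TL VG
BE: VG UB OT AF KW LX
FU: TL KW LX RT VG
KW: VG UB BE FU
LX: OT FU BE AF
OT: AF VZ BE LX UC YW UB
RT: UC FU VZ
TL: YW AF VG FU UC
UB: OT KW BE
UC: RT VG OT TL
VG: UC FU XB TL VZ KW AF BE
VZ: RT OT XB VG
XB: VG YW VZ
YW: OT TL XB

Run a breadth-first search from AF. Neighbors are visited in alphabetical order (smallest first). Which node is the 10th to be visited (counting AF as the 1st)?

UC

Visit AF; enqueue BE, LX, OT, TL, VG → queue [BE, LX, OT, TL, VG]
Visit BE; enqueue KW, UB → queue [LX, OT, TL, VG, KW, UB]
Visit LX; enqueue FU → queue [OT, TL, VG, KW, UB, FU]
Visit OT; enqueue UC, VZ, YW → queue [TL, VG, KW, UB, FU, UC, VZ, YW]
Visit TL → queue [VG, KW, UB, FU, UC, VZ, YW]
Visit VG; enqueue XB → queue [KW, UB, FU, UC, VZ, YW, XB]
Visit KW → queue [UB, FU, UC, VZ, YW, XB]
Visit UB → queue [FU, UC, VZ, YW, XB]
Visit FU; enqueue RT → queue [UC, VZ, YW, XB, RT]
Visit UC → queue [VZ, YW, XB, RT]
Visit VZ → queue [YW, XB, RT]
Visit YW → queue [XB, RT]
Visit XB → queue [RT]
Visit RT → queue []

Visit order: AF, BE, LX, OT, TL, VG, KW, UB, FU, UC, VZ, YW, XB, RT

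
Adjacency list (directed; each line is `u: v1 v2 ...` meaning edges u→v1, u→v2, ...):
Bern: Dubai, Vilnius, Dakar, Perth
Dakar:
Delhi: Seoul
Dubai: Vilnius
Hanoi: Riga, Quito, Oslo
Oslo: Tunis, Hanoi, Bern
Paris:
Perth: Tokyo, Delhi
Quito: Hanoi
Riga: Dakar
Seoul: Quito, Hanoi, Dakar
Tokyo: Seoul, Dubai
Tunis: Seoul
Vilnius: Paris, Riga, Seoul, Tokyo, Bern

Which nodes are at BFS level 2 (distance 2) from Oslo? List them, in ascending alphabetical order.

Dakar, Dubai, Perth, Quito, Riga, Seoul, Vilnius

Level 0: Oslo
Level 1: Bern, Hanoi, Tunis
Level 2: Dakar, Dubai, Perth, Quito, Riga, Seoul, Vilnius
Level 3: Delhi, Paris, Tokyo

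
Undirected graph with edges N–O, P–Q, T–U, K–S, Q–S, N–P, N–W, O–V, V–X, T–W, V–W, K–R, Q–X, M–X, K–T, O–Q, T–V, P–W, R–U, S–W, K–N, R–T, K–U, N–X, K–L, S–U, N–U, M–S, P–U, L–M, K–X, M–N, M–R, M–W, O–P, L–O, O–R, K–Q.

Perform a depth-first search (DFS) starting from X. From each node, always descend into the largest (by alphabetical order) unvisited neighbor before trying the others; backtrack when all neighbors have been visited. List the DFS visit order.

X, V, W, T, U, S, Q, P, O, R, M, N, K, L

Visit X
X → V
V → W
W → T
T → U
U → S
S → Q
Q → P
P → O
O → R
R → M
M → N
N → K
K → L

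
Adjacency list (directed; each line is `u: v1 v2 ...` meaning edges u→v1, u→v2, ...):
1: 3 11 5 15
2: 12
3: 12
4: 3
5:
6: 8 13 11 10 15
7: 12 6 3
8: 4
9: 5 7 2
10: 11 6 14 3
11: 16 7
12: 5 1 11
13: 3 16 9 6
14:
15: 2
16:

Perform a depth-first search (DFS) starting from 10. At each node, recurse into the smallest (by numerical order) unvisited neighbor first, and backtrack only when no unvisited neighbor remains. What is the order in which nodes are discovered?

Visit 10
10 → 3
3 → 12
12 → 1
1 → 5
1 → 11
11 → 7
7 → 6
6 → 8
8 → 4
6 → 13
13 → 9
9 → 2
13 → 16
6 → 15
10 → 14

10 → 3 → 12 → 1 → 5 → 11 → 7 → 6 → 8 → 4 → 13 → 9 → 2 → 16 → 15 → 14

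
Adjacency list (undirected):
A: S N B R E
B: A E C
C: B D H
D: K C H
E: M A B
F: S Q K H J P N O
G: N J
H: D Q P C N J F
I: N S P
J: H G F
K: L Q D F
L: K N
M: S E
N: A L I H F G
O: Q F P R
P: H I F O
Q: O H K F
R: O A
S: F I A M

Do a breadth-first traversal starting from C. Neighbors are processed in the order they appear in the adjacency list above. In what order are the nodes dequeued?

C, B, D, H, A, E, K, Q, P, N, J, F, S, R, M, L, O, I, G

Visit C; enqueue B, D, H → queue [B, D, H]
Visit B; enqueue A, E → queue [D, H, A, E]
Visit D; enqueue K → queue [H, A, E, K]
Visit H; enqueue Q, P, N, J, F → queue [A, E, K, Q, P, N, J, F]
Visit A; enqueue S, R → queue [E, K, Q, P, N, J, F, S, R]
Visit E; enqueue M → queue [K, Q, P, N, J, F, S, R, M]
Visit K; enqueue L → queue [Q, P, N, J, F, S, R, M, L]
Visit Q; enqueue O → queue [P, N, J, F, S, R, M, L, O]
Visit P; enqueue I → queue [N, J, F, S, R, M, L, O, I]
Visit N; enqueue G → queue [J, F, S, R, M, L, O, I, G]
Visit J → queue [F, S, R, M, L, O, I, G]
Visit F → queue [S, R, M, L, O, I, G]
Visit S → queue [R, M, L, O, I, G]
Visit R → queue [M, L, O, I, G]
Visit M → queue [L, O, I, G]
Visit L → queue [O, I, G]
Visit O → queue [I, G]
Visit I → queue [G]
Visit G → queue []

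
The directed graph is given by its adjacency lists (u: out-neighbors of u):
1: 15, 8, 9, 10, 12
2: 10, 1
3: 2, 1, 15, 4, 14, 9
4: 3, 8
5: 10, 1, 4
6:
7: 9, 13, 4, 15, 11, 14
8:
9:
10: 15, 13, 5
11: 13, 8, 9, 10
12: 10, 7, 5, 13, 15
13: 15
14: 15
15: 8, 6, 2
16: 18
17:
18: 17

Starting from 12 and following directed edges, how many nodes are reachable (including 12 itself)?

15

BFS from 12 visits: 12, 5, 7, 10, 13, 15, 1, 4, 9, 11, 14, 2, 6, 8, 3
Reachable nodes: 15 of 18 total.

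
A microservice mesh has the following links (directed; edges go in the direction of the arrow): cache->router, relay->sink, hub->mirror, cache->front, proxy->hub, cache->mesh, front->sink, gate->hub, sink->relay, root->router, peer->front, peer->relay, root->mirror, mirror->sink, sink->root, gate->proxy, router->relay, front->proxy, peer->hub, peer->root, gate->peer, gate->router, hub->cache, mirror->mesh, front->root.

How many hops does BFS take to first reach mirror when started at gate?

2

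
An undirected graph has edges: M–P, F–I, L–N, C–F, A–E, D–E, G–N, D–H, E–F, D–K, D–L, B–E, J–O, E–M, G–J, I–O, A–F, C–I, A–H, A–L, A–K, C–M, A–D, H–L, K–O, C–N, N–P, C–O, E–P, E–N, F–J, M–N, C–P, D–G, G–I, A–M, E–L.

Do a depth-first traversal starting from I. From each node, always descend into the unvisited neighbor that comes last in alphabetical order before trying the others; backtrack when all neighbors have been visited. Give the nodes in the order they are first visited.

Visit I
I → O
O → K
K → D
D → L
L → N
N → P
P → M
M → E
E → F
F → J
J → G
F → C
F → A
A → H
E → B

I, O, K, D, L, N, P, M, E, F, J, G, C, A, H, B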